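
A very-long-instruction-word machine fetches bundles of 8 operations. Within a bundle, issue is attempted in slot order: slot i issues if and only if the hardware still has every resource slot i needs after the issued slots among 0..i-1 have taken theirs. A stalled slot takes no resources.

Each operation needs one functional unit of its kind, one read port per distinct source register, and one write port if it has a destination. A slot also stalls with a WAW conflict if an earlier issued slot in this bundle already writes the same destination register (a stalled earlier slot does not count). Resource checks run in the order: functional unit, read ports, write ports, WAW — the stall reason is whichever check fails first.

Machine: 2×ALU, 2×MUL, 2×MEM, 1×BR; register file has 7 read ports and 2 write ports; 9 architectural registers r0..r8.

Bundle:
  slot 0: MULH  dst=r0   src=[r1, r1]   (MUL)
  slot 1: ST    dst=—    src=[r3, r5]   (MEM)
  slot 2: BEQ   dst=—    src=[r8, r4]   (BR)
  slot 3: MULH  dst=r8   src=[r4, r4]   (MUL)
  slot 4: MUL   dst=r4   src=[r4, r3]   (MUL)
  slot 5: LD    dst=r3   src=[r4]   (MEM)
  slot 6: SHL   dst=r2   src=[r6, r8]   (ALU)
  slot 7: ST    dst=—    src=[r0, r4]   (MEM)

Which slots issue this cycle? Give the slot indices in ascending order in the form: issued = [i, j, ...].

#0 MUL src=r1,r1 dispatched  <A:2 Mu:1 Ld:2 B:1 rd:6 wr:1>
#1 MEM src=r3,r5 dispatched  <A:2 Mu:1 Ld:1 B:1 rd:4 wr:1>
#2 BR src=r8,r4 dispatched  <A:2 Mu:1 Ld:1 B:0 rd:2 wr:1>
#3 MUL src=r4,r4 dispatched  <A:2 Mu:0 Ld:1 B:0 rd:1 wr:0>
#4 MUL src=r4,r3 held:FU  <A:2 Mu:0 Ld:1 B:0 rd:1 wr:0>
#5 MEM src=r4 held:WR_PORT  <A:2 Mu:0 Ld:1 B:0 rd:1 wr:0>
#6 ALU src=r6,r8 held:RD_PORT  <A:2 Mu:0 Ld:1 B:0 rd:1 wr:0>
#7 MEM src=r0,r4 held:RD_PORT  <A:2 Mu:0 Ld:1 B:0 rd:1 wr:0>

issued = [0, 1, 2, 3]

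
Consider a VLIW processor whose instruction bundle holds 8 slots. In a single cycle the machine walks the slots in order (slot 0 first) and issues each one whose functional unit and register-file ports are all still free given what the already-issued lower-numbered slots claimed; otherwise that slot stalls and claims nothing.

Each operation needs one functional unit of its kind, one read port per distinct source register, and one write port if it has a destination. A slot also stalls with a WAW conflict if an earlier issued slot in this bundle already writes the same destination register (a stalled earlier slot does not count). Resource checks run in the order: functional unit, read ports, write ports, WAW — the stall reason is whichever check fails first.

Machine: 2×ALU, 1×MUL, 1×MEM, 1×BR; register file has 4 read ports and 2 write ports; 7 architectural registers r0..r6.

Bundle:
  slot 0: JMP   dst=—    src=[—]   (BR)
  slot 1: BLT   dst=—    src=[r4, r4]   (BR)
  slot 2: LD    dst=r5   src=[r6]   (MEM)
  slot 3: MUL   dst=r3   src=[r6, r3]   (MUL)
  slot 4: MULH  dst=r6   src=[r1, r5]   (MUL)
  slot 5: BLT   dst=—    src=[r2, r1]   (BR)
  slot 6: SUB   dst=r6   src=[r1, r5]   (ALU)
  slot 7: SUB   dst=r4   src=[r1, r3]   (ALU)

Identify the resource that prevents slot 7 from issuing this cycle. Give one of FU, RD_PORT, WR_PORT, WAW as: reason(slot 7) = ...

reason(slot 7) = RD_PORT

slot 0 (BR): ISSUE — free A2,Mu1,Ld1,B0 rp4 wp2
slot 1 (BR): stall FU — free A2,Mu1,Ld1,B0 rp4 wp2
slot 2 (MEM): ISSUE — free A2,Mu1,Ld0,B0 rp3 wp1
slot 3 (MUL): ISSUE — free A2,Mu0,Ld0,B0 rp1 wp0
slot 4 (MUL): stall FU — free A2,Mu0,Ld0,B0 rp1 wp0
slot 5 (BR): stall FU — free A2,Mu0,Ld0,B0 rp1 wp0
slot 6 (ALU): stall RD_PORT — free A2,Mu0,Ld0,B0 rp1 wp0
slot 7 (ALU): stall RD_PORT — free A2,Mu0,Ld0,B0 rp1 wp0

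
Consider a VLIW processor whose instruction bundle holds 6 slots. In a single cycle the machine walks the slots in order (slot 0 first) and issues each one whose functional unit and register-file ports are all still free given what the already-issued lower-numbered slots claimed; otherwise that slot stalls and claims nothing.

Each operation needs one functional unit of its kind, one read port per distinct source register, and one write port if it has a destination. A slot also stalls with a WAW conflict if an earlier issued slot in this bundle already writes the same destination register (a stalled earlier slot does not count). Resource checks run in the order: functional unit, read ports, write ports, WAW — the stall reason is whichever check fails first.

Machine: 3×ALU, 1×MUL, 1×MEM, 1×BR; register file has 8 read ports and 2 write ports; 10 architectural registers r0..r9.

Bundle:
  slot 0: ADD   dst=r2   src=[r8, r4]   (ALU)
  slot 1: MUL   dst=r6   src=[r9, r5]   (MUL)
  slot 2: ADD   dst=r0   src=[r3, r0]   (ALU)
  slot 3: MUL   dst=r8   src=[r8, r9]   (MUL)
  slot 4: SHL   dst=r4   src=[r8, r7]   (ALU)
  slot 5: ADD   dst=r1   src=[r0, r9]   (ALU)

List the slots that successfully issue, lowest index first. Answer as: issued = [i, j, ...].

issued = [0, 1]

slot 0 (ALU): ISSUE — free A2,Mu1,Ld1,B1 rp6 wp1
slot 1 (MUL): ISSUE — free A2,Mu0,Ld1,B1 rp4 wp0
slot 2 (ALU): stall WR_PORT — free A2,Mu0,Ld1,B1 rp4 wp0
slot 3 (MUL): stall FU — free A2,Mu0,Ld1,B1 rp4 wp0
slot 4 (ALU): stall WR_PORT — free A2,Mu0,Ld1,B1 rp4 wp0
slot 5 (ALU): stall WR_PORT — free A2,Mu0,Ld1,B1 rp4 wp0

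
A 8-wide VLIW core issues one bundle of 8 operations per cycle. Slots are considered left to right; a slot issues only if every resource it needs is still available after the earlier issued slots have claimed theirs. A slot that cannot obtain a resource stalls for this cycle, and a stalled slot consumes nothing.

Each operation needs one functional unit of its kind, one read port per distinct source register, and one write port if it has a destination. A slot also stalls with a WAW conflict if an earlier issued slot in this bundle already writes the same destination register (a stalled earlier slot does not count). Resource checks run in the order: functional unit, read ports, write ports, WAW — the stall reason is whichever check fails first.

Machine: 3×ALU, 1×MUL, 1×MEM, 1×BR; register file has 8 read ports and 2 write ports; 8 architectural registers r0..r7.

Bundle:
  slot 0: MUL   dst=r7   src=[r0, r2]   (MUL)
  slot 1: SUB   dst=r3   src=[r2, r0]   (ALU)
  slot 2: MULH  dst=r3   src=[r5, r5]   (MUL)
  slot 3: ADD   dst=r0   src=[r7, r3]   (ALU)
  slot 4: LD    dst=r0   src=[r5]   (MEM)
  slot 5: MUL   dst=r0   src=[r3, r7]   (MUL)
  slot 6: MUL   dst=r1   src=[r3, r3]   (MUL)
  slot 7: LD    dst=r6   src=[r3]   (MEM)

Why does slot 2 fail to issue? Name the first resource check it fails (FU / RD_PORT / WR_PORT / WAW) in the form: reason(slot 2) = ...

[0] MUL needs rd=2 wr=1: ok; after: ALU=3 MUL=0 MEM=1 BR=1, R=6, W=1
[1] ALU needs rd=2 wr=1: ok; after: ALU=2 MUL=0 MEM=1 BR=1, R=4, W=0
[2] MUL needs rd=1 wr=1: FU; after: ALU=2 MUL=0 MEM=1 BR=1, R=4, W=0
[3] ALU needs rd=2 wr=1: WR_PORT; after: ALU=2 MUL=0 MEM=1 BR=1, R=4, W=0
[4] MEM needs rd=1 wr=1: WR_PORT; after: ALU=2 MUL=0 MEM=1 BR=1, R=4, W=0
[5] MUL needs rd=2 wr=1: FU; after: ALU=2 MUL=0 MEM=1 BR=1, R=4, W=0
[6] MUL needs rd=1 wr=1: FU; after: ALU=2 MUL=0 MEM=1 BR=1, R=4, W=0
[7] MEM needs rd=1 wr=1: WR_PORT; after: ALU=2 MUL=0 MEM=1 BR=1, R=4, W=0

reason(slot 2) = FU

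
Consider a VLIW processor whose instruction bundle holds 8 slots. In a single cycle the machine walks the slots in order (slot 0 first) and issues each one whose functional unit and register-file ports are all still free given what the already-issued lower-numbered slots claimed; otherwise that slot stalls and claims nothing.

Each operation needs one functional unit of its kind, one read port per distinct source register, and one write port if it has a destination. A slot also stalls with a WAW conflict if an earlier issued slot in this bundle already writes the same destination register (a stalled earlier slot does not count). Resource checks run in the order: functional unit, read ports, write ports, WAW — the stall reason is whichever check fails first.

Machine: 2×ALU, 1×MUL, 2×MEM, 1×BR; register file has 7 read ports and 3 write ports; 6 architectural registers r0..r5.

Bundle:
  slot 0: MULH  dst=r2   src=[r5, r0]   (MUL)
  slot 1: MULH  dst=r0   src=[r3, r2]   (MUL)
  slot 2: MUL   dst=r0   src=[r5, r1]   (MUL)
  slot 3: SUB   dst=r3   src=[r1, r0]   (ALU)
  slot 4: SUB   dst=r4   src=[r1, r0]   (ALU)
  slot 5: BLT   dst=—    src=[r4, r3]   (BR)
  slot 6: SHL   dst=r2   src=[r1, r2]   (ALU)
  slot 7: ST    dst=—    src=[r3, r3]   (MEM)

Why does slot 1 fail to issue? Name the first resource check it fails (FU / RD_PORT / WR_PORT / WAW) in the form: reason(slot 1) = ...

reason(slot 1) = FU

slot 0 (MUL): ISSUE — free A2,Mu0,Ld2,B1 rp5 wp2
slot 1 (MUL): stall FU — free A2,Mu0,Ld2,B1 rp5 wp2
slot 2 (MUL): stall FU — free A2,Mu0,Ld2,B1 rp5 wp2
slot 3 (ALU): ISSUE — free A1,Mu0,Ld2,B1 rp3 wp1
slot 4 (ALU): ISSUE — free A0,Mu0,Ld2,B1 rp1 wp0
slot 5 (BR): stall RD_PORT — free A0,Mu0,Ld2,B1 rp1 wp0
slot 6 (ALU): stall FU — free A0,Mu0,Ld2,B1 rp1 wp0
slot 7 (MEM): ISSUE — free A0,Mu0,Ld1,B1 rp0 wp0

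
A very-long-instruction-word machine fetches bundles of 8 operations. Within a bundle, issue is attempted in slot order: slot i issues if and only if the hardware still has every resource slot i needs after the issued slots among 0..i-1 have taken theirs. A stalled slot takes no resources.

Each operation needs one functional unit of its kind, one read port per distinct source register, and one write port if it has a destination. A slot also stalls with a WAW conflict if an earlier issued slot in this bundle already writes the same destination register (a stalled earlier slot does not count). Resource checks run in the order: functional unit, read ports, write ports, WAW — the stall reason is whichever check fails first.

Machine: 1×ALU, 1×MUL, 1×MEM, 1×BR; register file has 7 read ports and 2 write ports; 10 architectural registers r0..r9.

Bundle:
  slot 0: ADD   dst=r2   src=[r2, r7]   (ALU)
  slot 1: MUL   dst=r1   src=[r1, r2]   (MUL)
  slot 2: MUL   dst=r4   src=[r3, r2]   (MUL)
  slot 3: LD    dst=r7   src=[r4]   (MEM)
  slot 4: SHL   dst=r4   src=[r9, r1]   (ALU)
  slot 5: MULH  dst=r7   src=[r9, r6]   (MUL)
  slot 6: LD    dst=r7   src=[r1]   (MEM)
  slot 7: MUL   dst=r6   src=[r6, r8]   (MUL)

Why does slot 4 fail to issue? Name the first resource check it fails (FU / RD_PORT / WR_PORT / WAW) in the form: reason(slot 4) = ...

#0 ALU src=r2,r7 dispatched  <A:0 Mu:1 Ld:1 B:1 rd:5 wr:1>
#1 MUL src=r1,r2 dispatched  <A:0 Mu:0 Ld:1 B:1 rd:3 wr:0>
#2 MUL src=r3,r2 held:FU  <A:0 Mu:0 Ld:1 B:1 rd:3 wr:0>
#3 MEM src=r4 held:WR_PORT  <A:0 Mu:0 Ld:1 B:1 rd:3 wr:0>
#4 ALU src=r9,r1 held:FU  <A:0 Mu:0 Ld:1 B:1 rd:3 wr:0>
#5 MUL src=r9,r6 held:FU  <A:0 Mu:0 Ld:1 B:1 rd:3 wr:0>
#6 MEM src=r1 held:WR_PORT  <A:0 Mu:0 Ld:1 B:1 rd:3 wr:0>
#7 MUL src=r6,r8 held:FU  <A:0 Mu:0 Ld:1 B:1 rd:3 wr:0>

reason(slot 4) = FU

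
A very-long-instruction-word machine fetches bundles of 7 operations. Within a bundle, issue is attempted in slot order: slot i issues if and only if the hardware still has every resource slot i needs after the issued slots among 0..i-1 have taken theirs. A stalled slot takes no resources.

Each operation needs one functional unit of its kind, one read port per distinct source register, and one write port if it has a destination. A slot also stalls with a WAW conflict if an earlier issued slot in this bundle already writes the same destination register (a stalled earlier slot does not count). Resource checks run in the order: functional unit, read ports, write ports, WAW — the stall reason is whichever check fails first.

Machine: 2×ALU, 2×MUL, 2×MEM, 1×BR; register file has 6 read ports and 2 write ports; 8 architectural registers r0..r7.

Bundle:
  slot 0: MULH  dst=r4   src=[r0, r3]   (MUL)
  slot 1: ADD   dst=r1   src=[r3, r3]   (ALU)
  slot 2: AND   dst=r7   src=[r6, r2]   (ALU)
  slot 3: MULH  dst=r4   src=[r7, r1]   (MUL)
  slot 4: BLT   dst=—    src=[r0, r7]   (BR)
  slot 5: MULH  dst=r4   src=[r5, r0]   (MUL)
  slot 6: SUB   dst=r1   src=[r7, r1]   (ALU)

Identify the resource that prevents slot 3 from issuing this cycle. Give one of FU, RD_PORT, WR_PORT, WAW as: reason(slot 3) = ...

[0] MUL needs rd=2 wr=1: ok; after: ALU=2 MUL=1 MEM=2 BR=1, R=4, W=1
[1] ALU needs rd=1 wr=1: ok; after: ALU=1 MUL=1 MEM=2 BR=1, R=3, W=0
[2] ALU needs rd=2 wr=1: WR_PORT; after: ALU=1 MUL=1 MEM=2 BR=1, R=3, W=0
[3] MUL needs rd=2 wr=1: WR_PORT; after: ALU=1 MUL=1 MEM=2 BR=1, R=3, W=0
[4] BR needs rd=2 wr=0: ok; after: ALU=1 MUL=1 MEM=2 BR=0, R=1, W=0
[5] MUL needs rd=2 wr=1: RD_PORT; after: ALU=1 MUL=1 MEM=2 BR=0, R=1, W=0
[6] ALU needs rd=2 wr=1: RD_PORT; after: ALU=1 MUL=1 MEM=2 BR=0, R=1, W=0

reason(slot 3) = WR_PORT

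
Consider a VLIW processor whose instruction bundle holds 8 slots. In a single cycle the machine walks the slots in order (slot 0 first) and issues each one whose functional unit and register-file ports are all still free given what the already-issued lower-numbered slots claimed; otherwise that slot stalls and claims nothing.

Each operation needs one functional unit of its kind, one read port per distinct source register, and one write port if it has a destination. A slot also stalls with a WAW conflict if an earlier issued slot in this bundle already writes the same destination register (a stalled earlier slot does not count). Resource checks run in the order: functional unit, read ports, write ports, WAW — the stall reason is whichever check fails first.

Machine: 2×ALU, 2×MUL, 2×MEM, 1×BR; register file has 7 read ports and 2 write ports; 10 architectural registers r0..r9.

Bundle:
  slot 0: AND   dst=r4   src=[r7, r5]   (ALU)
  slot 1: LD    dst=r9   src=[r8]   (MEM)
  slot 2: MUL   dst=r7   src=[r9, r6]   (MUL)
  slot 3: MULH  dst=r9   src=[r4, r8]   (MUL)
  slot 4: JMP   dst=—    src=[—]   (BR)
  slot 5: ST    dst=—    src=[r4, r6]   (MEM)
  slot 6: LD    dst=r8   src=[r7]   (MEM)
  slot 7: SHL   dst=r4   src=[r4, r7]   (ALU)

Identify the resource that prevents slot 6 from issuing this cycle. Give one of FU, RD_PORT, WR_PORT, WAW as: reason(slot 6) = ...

reason(slot 6) = FU

  0. ALU→r4 ⇒ go  {1A/2Mu/2Ld/1B | 5r 1w}
  1. MEM→r9 ⇒ go  {1A/2Mu/1Ld/1B | 4r 0w}
  2. MUL→r7 ⇒ no(WR_PORT)  {1A/2Mu/1Ld/1B | 4r 0w}
  3. MUL→r9 ⇒ no(WR_PORT)  {1A/2Mu/1Ld/1B | 4r 0w}
  4. BR ⇒ go  {1A/2Mu/1Ld/0B | 4r 0w}
  5. MEM ⇒ go  {1A/2Mu/0Ld/0B | 2r 0w}
  6. MEM→r8 ⇒ no(FU)  {1A/2Mu/0Ld/0B | 2r 0w}
  7. ALU→r4 ⇒ no(WR_PORT)  {1A/2Mu/0Ld/0B | 2r 0w}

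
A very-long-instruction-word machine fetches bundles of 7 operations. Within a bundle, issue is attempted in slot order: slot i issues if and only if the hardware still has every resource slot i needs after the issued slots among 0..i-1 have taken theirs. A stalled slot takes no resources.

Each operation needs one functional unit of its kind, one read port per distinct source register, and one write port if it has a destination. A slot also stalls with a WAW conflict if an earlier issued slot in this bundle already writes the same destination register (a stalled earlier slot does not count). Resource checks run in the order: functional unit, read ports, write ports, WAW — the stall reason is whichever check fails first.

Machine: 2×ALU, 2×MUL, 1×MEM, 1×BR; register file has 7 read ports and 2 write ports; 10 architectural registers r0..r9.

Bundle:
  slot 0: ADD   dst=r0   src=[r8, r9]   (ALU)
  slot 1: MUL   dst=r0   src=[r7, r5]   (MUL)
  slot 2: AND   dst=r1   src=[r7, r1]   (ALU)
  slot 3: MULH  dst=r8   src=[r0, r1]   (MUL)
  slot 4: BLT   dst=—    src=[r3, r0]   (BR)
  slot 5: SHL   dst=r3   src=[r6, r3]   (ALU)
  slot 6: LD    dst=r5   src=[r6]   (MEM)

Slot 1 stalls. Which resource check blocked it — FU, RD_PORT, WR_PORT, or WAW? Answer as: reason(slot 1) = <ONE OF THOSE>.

(0) want 1×ALU +2rd +1wr — yes → AL1|MU2|ME1|BR1|rd5|wr1
(1) want 1×MUL +2rd +1wr — WAW → AL1|MU2|ME1|BR1|rd5|wr1
(2) want 1×ALU +2rd +1wr — yes → AL0|MU2|ME1|BR1|rd3|wr0
(3) want 1×MUL +2rd +1wr — WR_PORT → AL0|MU2|ME1|BR1|rd3|wr0
(4) want 1×BR +2rd +0wr — yes → AL0|MU2|ME1|BR0|rd1|wr0
(5) want 1×ALU +2rd +1wr — FU → AL0|MU2|ME1|BR0|rd1|wr0
(6) want 1×MEM +1rd +1wr — WR_PORT → AL0|MU2|ME1|BR0|rd1|wr0

reason(slot 1) = WAW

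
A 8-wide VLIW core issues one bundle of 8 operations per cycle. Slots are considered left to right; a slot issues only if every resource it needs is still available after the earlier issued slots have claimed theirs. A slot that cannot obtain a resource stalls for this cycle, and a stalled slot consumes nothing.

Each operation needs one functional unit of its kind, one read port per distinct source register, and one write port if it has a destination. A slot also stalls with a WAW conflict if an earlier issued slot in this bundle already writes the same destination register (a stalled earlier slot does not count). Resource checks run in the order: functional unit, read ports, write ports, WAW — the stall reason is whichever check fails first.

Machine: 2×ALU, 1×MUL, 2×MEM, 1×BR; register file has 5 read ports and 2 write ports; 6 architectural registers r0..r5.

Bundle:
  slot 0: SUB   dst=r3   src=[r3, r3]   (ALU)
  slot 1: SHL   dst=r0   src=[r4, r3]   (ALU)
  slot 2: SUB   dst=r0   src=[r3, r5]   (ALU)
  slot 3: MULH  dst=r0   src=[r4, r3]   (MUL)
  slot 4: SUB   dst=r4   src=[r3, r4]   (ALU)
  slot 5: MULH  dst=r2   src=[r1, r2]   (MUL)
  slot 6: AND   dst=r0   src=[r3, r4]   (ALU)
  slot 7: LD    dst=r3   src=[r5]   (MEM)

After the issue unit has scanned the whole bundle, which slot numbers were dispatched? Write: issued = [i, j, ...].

slot 0 (ALU): ISSUE — free A1,Mu1,Ld2,B1 rp4 wp1
slot 1 (ALU): ISSUE — free A0,Mu1,Ld2,B1 rp2 wp0
slot 2 (ALU): stall FU — free A0,Mu1,Ld2,B1 rp2 wp0
slot 3 (MUL): stall WR_PORT — free A0,Mu1,Ld2,B1 rp2 wp0
slot 4 (ALU): stall FU — free A0,Mu1,Ld2,B1 rp2 wp0
slot 5 (MUL): stall WR_PORT — free A0,Mu1,Ld2,B1 rp2 wp0
slot 6 (ALU): stall FU — free A0,Mu1,Ld2,B1 rp2 wp0
slot 7 (MEM): stall WR_PORT — free A0,Mu1,Ld2,B1 rp2 wp0

issued = [0, 1]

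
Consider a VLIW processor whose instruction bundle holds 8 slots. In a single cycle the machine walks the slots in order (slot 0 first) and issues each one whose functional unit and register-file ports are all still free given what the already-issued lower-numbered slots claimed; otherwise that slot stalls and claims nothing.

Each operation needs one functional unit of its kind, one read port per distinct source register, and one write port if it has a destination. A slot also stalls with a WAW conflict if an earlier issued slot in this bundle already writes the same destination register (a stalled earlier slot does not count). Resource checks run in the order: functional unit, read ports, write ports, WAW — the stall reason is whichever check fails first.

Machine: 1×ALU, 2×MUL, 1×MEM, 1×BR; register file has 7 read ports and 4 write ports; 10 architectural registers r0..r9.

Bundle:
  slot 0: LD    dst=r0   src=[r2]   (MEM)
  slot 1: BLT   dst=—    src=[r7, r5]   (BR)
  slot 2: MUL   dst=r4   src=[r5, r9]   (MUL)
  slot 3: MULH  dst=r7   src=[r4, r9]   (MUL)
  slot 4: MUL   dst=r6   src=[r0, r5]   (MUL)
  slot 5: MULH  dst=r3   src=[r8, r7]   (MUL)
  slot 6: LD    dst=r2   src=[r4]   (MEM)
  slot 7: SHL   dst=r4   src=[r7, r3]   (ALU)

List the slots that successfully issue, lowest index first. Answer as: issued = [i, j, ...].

slot 0 (MEM): ISSUE — free A1,Mu2,Ld0,B1 rp6 wp3
slot 1 (BR): ISSUE — free A1,Mu2,Ld0,B0 rp4 wp3
slot 2 (MUL): ISSUE — free A1,Mu1,Ld0,B0 rp2 wp2
slot 3 (MUL): ISSUE — free A1,Mu0,Ld0,B0 rp0 wp1
slot 4 (MUL): stall FU — free A1,Mu0,Ld0,B0 rp0 wp1
slot 5 (MUL): stall FU — free A1,Mu0,Ld0,B0 rp0 wp1
slot 6 (MEM): stall FU — free A1,Mu0,Ld0,B0 rp0 wp1
slot 7 (ALU): stall RD_PORT — free A1,Mu0,Ld0,B0 rp0 wp1

issued = [0, 1, 2, 3]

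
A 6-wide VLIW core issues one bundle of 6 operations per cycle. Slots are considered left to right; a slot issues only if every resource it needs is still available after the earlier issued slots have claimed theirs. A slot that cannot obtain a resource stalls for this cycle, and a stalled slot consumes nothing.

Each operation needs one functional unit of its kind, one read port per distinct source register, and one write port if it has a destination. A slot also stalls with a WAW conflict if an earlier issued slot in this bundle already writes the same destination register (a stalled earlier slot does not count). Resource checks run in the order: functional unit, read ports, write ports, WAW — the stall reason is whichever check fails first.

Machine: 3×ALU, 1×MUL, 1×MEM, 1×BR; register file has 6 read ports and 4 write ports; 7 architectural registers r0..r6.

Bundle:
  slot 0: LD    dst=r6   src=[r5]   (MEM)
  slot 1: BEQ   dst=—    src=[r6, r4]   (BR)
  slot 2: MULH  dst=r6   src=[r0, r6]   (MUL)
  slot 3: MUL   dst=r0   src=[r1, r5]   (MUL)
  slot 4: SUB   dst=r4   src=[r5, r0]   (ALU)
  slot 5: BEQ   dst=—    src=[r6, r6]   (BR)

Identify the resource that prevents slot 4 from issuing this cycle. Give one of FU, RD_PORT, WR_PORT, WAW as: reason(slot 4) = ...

  0. MEM→r6 ⇒ go  {3A/1Mu/0Ld/1B | 5r 3w}
  1. BR ⇒ go  {3A/1Mu/0Ld/0B | 3r 3w}
  2. MUL→r6 ⇒ no(WAW)  {3A/1Mu/0Ld/0B | 3r 3w}
  3. MUL→r0 ⇒ go  {3A/0Mu/0Ld/0B | 1r 2w}
  4. ALU→r4 ⇒ no(RD_PORT)  {3A/0Mu/0Ld/0B | 1r 2w}
  5. BR ⇒ no(FU)  {3A/0Mu/0Ld/0B | 1r 2w}

reason(slot 4) = RD_PORT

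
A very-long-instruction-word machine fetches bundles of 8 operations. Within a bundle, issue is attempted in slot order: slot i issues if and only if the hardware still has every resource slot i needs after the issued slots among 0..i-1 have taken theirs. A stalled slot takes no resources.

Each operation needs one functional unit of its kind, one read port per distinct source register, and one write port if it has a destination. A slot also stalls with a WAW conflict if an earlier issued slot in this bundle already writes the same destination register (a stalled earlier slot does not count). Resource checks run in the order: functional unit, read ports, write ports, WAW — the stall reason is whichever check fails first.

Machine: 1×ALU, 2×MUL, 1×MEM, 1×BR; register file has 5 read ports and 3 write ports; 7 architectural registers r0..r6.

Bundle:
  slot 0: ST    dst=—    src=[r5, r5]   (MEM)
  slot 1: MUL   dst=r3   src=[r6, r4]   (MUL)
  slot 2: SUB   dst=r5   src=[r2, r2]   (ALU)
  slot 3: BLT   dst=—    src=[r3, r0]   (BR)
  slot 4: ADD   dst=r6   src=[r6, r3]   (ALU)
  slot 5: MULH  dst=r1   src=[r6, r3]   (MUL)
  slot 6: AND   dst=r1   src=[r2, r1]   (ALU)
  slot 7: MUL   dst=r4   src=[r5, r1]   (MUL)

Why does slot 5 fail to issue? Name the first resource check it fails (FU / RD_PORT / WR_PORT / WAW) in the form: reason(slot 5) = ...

[0] MEM needs rd=1 wr=0: ok; after: ALU=1 MUL=2 MEM=0 BR=1, R=4, W=3
[1] MUL needs rd=2 wr=1: ok; after: ALU=1 MUL=1 MEM=0 BR=1, R=2, W=2
[2] ALU needs rd=1 wr=1: ok; after: ALU=0 MUL=1 MEM=0 BR=1, R=1, W=1
[3] BR needs rd=2 wr=0: RD_PORT; after: ALU=0 MUL=1 MEM=0 BR=1, R=1, W=1
[4] ALU needs rd=2 wr=1: FU; after: ALU=0 MUL=1 MEM=0 BR=1, R=1, W=1
[5] MUL needs rd=2 wr=1: RD_PORT; after: ALU=0 MUL=1 MEM=0 BR=1, R=1, W=1
[6] ALU needs rd=2 wr=1: FU; after: ALU=0 MUL=1 MEM=0 BR=1, R=1, W=1
[7] MUL needs rd=2 wr=1: RD_PORT; after: ALU=0 MUL=1 MEM=0 BR=1, R=1, W=1

reason(slot 5) = RD_PORT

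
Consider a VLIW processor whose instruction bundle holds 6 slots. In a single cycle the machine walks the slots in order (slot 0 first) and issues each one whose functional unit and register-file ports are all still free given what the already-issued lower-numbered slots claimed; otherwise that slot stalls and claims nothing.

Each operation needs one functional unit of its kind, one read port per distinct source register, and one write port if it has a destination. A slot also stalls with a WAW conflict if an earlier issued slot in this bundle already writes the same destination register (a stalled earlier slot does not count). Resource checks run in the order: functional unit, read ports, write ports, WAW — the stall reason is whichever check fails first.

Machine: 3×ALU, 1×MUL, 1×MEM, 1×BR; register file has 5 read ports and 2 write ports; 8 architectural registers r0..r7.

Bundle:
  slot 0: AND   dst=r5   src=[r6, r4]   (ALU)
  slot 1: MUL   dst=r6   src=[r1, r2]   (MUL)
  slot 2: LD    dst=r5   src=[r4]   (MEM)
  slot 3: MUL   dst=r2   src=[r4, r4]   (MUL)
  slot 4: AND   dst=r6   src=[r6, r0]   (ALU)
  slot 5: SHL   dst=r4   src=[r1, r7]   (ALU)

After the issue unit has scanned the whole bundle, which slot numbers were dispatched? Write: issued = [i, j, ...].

issued = [0, 1]

(0) want 1×ALU +2rd +1wr — yes → AL2|MU1|ME1|BR1|rd3|wr1
(1) want 1×MUL +2rd +1wr — yes → AL2|MU0|ME1|BR1|rd1|wr0
(2) want 1×MEM +1rd +1wr — WR_PORT → AL2|MU0|ME1|BR1|rd1|wr0
(3) want 1×MUL +1rd +1wr — FU → AL2|MU0|ME1|BR1|rd1|wr0
(4) want 1×ALU +2rd +1wr — RD_PORT → AL2|MU0|ME1|BR1|rd1|wr0
(5) want 1×ALU +2rd +1wr — RD_PORT → AL2|MU0|ME1|BR1|rd1|wr0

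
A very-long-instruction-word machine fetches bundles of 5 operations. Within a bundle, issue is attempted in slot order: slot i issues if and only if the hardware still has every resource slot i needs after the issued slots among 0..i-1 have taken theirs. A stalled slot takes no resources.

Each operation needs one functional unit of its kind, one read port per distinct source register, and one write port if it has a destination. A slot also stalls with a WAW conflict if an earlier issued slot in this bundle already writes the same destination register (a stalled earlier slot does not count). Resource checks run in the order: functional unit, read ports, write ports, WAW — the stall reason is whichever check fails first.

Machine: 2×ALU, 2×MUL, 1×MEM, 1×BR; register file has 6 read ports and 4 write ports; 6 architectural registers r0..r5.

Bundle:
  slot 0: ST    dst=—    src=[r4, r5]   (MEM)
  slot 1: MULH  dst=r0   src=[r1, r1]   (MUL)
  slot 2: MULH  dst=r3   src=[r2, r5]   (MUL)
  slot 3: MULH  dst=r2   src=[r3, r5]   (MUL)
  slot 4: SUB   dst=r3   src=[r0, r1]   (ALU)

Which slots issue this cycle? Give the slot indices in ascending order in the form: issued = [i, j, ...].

#0 MEM src=r4,r5 dispatched  <A:2 Mu:2 Ld:0 B:1 rd:4 wr:4>
#1 MUL src=r1,r1 dispatched  <A:2 Mu:1 Ld:0 B:1 rd:3 wr:3>
#2 MUL src=r2,r5 dispatched  <A:2 Mu:0 Ld:0 B:1 rd:1 wr:2>
#3 MUL src=r3,r5 held:FU  <A:2 Mu:0 Ld:0 B:1 rd:1 wr:2>
#4 ALU src=r0,r1 held:RD_PORT  <A:2 Mu:0 Ld:0 B:1 rd:1 wr:2>

issued = [0, 1, 2]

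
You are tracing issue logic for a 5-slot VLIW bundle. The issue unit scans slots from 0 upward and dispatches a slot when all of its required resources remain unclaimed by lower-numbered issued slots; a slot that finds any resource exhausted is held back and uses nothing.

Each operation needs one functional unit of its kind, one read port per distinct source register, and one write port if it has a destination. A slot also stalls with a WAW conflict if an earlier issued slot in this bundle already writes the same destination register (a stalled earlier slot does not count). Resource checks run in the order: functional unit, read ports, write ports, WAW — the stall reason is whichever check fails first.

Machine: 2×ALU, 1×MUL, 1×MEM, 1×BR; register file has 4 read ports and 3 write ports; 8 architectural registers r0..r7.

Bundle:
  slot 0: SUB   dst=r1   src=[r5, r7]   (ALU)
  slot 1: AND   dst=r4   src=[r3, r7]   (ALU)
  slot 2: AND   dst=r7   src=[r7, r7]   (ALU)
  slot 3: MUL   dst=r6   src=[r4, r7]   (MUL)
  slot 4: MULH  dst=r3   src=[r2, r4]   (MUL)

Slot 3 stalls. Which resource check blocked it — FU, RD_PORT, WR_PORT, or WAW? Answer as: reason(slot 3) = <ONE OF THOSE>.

#0 ALU src=r5,r7 dispatched  <A:1 Mu:1 Ld:1 B:1 rd:2 wr:2>
#1 ALU src=r3,r7 dispatched  <A:0 Mu:1 Ld:1 B:1 rd:0 wr:1>
#2 ALU src=r7,r7 held:FU  <A:0 Mu:1 Ld:1 B:1 rd:0 wr:1>
#3 MUL src=r4,r7 held:RD_PORT  <A:0 Mu:1 Ld:1 B:1 rd:0 wr:1>
#4 MUL src=r2,r4 held:RD_PORT  <A:0 Mu:1 Ld:1 B:1 rd:0 wr:1>

reason(slot 3) = RD_PORT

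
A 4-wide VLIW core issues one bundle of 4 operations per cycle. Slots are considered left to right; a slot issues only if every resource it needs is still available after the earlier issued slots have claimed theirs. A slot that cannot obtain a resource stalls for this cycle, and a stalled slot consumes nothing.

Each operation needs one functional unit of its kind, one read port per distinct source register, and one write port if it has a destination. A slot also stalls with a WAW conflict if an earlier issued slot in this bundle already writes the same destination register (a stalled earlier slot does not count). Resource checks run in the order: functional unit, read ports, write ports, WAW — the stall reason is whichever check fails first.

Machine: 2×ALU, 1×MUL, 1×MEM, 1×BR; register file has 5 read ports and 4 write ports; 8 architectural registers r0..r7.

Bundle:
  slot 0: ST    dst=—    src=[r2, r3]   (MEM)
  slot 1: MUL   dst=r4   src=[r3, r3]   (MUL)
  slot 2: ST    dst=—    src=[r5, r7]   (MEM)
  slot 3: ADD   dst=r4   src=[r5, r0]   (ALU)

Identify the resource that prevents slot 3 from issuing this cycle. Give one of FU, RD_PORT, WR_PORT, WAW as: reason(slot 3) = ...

slot 0 (MEM): ISSUE — free A2,Mu1,Ld0,B1 rp3 wp4
slot 1 (MUL): ISSUE — free A2,Mu0,Ld0,B1 rp2 wp3
slot 2 (MEM): stall FU — free A2,Mu0,Ld0,B1 rp2 wp3
slot 3 (ALU): stall WAW — free A2,Mu0,Ld0,B1 rp2 wp3

reason(slot 3) = WAW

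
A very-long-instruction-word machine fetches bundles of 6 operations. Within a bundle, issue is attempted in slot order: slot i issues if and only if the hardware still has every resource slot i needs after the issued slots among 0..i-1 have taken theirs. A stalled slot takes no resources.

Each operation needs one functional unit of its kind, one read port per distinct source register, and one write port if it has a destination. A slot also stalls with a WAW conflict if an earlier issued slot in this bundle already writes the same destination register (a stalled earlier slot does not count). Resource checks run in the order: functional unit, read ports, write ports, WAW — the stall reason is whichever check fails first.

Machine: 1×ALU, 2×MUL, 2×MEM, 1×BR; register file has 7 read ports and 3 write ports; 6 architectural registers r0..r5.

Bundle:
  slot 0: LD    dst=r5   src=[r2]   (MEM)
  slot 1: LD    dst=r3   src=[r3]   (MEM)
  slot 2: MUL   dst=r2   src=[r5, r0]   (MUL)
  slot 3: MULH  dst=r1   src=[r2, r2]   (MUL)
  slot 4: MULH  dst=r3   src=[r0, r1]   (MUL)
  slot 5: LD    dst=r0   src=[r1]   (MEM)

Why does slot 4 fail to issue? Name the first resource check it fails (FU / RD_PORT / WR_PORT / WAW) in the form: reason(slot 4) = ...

(0) want 1×MEM +1rd +1wr — yes → AL1|MU2|ME1|BR1|rd6|wr2
(1) want 1×MEM +1rd +1wr — yes → AL1|MU2|ME0|BR1|rd5|wr1
(2) want 1×MUL +2rd +1wr — yes → AL1|MU1|ME0|BR1|rd3|wr0
(3) want 1×MUL +1rd +1wr — WR_PORT → AL1|MU1|ME0|BR1|rd3|wr0
(4) want 1×MUL +2rd +1wr — WR_PORT → AL1|MU1|ME0|BR1|rd3|wr0
(5) want 1×MEM +1rd +1wr — FU → AL1|MU1|ME0|BR1|rd3|wr0

reason(slot 4) = WR_PORT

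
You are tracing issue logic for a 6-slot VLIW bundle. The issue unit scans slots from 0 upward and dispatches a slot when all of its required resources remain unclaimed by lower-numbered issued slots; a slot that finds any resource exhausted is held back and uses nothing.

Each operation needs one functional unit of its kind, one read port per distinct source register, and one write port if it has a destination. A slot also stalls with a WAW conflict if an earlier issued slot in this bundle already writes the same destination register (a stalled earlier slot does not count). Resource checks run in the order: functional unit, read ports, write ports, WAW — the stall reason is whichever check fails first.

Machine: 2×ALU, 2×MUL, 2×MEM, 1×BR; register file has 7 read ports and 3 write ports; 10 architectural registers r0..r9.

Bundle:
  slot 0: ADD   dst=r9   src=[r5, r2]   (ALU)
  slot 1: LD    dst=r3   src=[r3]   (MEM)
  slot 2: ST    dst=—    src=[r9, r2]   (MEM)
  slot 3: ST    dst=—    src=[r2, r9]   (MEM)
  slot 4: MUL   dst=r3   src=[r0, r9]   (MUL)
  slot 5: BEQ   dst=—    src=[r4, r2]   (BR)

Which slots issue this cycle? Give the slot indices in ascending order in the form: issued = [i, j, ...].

issued = [0, 1, 2, 5]

[0] ALU needs rd=2 wr=1: ok; after: ALU=1 MUL=2 MEM=2 BR=1, R=5, W=2
[1] MEM needs rd=1 wr=1: ok; after: ALU=1 MUL=2 MEM=1 BR=1, R=4, W=1
[2] MEM needs rd=2 wr=0: ok; after: ALU=1 MUL=2 MEM=0 BR=1, R=2, W=1
[3] MEM needs rd=2 wr=0: FU; after: ALU=1 MUL=2 MEM=0 BR=1, R=2, W=1
[4] MUL needs rd=2 wr=1: WAW; after: ALU=1 MUL=2 MEM=0 BR=1, R=2, W=1
[5] BR needs rd=2 wr=0: ok; after: ALU=1 MUL=2 MEM=0 BR=0, R=0, W=1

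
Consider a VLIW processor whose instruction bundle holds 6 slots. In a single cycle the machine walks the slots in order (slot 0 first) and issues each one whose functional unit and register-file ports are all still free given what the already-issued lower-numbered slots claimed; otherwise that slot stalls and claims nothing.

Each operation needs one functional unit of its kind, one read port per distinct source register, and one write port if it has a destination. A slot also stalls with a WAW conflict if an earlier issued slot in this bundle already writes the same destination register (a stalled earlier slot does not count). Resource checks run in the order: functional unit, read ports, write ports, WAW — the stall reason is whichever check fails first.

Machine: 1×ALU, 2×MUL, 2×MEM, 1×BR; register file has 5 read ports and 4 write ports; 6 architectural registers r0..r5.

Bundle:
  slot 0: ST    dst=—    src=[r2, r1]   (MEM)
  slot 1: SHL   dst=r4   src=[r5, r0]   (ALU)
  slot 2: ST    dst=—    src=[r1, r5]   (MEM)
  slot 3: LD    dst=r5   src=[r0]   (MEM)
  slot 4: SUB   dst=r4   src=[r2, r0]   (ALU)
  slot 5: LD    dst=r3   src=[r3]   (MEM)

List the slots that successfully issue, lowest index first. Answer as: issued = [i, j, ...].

[0] MEM needs rd=2 wr=0: ok; after: ALU=1 MUL=2 MEM=1 BR=1, R=3, W=4
[1] ALU needs rd=2 wr=1: ok; after: ALU=0 MUL=2 MEM=1 BR=1, R=1, W=3
[2] MEM needs rd=2 wr=0: RD_PORT; after: ALU=0 MUL=2 MEM=1 BR=1, R=1, W=3
[3] MEM needs rd=1 wr=1: ok; after: ALU=0 MUL=2 MEM=0 BR=1, R=0, W=2
[4] ALU needs rd=2 wr=1: FU; after: ALU=0 MUL=2 MEM=0 BR=1, R=0, W=2
[5] MEM needs rd=1 wr=1: FU; after: ALU=0 MUL=2 MEM=0 BR=1, R=0, W=2

issued = [0, 1, 3]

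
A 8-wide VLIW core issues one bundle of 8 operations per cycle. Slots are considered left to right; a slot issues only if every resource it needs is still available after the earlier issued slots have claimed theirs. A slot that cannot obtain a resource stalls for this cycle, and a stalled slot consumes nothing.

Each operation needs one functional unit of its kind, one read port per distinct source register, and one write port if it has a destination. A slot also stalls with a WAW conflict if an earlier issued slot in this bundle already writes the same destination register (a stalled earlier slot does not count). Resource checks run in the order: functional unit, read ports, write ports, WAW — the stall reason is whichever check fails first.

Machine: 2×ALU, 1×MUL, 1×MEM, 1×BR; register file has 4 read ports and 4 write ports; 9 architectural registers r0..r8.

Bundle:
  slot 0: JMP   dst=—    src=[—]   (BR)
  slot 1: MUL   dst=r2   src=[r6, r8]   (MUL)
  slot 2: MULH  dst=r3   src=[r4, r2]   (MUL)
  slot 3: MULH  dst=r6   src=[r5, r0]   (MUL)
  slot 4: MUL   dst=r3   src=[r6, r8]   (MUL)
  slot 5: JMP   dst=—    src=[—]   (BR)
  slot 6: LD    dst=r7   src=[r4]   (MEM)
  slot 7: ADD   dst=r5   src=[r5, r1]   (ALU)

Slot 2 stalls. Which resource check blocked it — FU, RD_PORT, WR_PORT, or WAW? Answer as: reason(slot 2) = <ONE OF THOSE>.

slot 0 (BR): ISSUE — free A2,Mu1,Ld1,B0 rp4 wp4
slot 1 (MUL): ISSUE — free A2,Mu0,Ld1,B0 rp2 wp3
slot 2 (MUL): stall FU — free A2,Mu0,Ld1,B0 rp2 wp3
slot 3 (MUL): stall FU — free A2,Mu0,Ld1,B0 rp2 wp3
slot 4 (MUL): stall FU — free A2,Mu0,Ld1,B0 rp2 wp3
slot 5 (BR): stall FU — free A2,Mu0,Ld1,B0 rp2 wp3
slot 6 (MEM): ISSUE — free A2,Mu0,Ld0,B0 rp1 wp2
slot 7 (ALU): stall RD_PORT — free A2,Mu0,Ld0,B0 rp1 wp2

reason(slot 2) = FU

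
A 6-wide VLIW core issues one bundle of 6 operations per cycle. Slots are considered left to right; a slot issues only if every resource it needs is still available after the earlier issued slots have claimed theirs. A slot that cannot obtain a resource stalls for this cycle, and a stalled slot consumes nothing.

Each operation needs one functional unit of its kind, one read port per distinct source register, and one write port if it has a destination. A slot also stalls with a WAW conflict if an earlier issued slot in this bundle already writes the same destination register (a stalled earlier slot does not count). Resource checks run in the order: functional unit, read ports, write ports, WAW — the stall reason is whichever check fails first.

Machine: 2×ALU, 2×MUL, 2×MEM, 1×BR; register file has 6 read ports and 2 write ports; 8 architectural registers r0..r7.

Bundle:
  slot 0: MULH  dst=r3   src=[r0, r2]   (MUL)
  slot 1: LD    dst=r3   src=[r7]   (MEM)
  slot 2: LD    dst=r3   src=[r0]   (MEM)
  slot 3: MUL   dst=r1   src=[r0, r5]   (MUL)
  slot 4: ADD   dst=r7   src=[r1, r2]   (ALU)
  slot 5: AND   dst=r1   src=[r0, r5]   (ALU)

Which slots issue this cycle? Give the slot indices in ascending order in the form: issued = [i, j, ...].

issued = [0, 3]

[0] MUL needs rd=2 wr=1: ok; after: ALU=2 MUL=1 MEM=2 BR=1, R=4, W=1
[1] MEM needs rd=1 wr=1: WAW; after: ALU=2 MUL=1 MEM=2 BR=1, R=4, W=1
[2] MEM needs rd=1 wr=1: WAW; after: ALU=2 MUL=1 MEM=2 BR=1, R=4, W=1
[3] MUL needs rd=2 wr=1: ok; after: ALU=2 MUL=0 MEM=2 BR=1, R=2, W=0
[4] ALU needs rd=2 wr=1: WR_PORT; after: ALU=2 MUL=0 MEM=2 BR=1, R=2, W=0
[5] ALU needs rd=2 wr=1: WR_PORT; after: ALU=2 MUL=0 MEM=2 BR=1, R=2, W=0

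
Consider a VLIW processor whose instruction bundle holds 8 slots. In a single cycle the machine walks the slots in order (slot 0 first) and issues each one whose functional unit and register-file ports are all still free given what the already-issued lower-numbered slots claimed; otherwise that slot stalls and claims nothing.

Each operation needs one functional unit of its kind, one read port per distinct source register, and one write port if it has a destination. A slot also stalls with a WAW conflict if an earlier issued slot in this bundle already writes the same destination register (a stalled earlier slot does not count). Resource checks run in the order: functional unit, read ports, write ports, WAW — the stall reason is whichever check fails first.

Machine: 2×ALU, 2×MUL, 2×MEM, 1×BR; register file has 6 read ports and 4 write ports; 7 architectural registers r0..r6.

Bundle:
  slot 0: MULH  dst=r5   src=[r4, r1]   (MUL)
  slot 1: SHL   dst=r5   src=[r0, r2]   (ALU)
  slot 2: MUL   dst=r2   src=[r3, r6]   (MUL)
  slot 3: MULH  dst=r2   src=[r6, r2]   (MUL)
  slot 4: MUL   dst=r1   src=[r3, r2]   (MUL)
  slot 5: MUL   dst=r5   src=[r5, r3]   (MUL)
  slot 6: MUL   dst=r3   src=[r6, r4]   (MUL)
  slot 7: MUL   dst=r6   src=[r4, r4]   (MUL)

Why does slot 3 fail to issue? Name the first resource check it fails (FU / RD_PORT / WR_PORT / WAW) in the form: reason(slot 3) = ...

reason(slot 3) = FU

(0) want 1×MUL +2rd +1wr — yes → AL2|MU1|ME2|BR1|rd4|wr3
(1) want 1×ALU +2rd +1wr — WAW → AL2|MU1|ME2|BR1|rd4|wr3
(2) want 1×MUL +2rd +1wr — yes → AL2|MU0|ME2|BR1|rd2|wr2
(3) want 1×MUL +2rd +1wr — FU → AL2|MU0|ME2|BR1|rd2|wr2
(4) want 1×MUL +2rd +1wr — FU → AL2|MU0|ME2|BR1|rd2|wr2
(5) want 1×MUL +2rd +1wr — FU → AL2|MU0|ME2|BR1|rd2|wr2
(6) want 1×MUL +2rd +1wr — FU → AL2|MU0|ME2|BR1|rd2|wr2
(7) want 1×MUL +1rd +1wr — FU → AL2|MU0|ME2|BR1|rd2|wr2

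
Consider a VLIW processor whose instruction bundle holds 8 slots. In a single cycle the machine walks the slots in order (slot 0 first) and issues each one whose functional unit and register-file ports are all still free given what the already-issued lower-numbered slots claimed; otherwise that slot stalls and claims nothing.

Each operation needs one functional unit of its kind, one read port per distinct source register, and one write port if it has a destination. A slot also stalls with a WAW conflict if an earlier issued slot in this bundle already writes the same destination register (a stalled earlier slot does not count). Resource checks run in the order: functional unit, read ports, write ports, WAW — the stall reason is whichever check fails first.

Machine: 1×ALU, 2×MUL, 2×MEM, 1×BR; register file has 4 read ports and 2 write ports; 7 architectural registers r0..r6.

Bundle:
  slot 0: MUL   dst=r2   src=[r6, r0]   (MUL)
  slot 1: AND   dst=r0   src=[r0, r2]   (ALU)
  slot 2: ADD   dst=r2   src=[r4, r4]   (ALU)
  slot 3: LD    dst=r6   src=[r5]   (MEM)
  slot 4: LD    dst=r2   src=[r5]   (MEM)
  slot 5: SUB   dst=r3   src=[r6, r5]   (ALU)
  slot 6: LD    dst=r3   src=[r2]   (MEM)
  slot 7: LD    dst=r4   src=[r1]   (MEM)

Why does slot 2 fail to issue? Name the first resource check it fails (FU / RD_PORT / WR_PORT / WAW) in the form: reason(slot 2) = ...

reason(slot 2) = FU

#0 MUL src=r6,r0 dispatched  <A:1 Mu:1 Ld:2 B:1 rd:2 wr:1>
#1 ALU src=r0,r2 dispatched  <A:0 Mu:1 Ld:2 B:1 rd:0 wr:0>
#2 ALU src=r4,r4 held:FU  <A:0 Mu:1 Ld:2 B:1 rd:0 wr:0>
#3 MEM src=r5 held:RD_PORT  <A:0 Mu:1 Ld:2 B:1 rd:0 wr:0>
#4 MEM src=r5 held:RD_PORT  <A:0 Mu:1 Ld:2 B:1 rd:0 wr:0>
#5 ALU src=r6,r5 held:FU  <A:0 Mu:1 Ld:2 B:1 rd:0 wr:0>
#6 MEM src=r2 held:RD_PORT  <A:0 Mu:1 Ld:2 B:1 rd:0 wr:0>
#7 MEM src=r1 held:RD_PORT  <A:0 Mu:1 Ld:2 B:1 rd:0 wr:0>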